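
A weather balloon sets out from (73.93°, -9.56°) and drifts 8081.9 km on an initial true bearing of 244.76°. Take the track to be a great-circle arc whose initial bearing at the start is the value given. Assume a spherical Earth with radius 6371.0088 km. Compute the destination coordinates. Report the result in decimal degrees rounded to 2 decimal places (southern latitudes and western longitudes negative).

latitude 9.98°, longitude -70.82°

The arc subtends δ = 8081.9/6371.0088 = 1.268543 rad at the centre.
Converting: φ₁ = 1.290322 rad, θ = 4.271868 rad.
Applying the spherical law of cosines for sides, sin φ₂ = sin φ₁ cos δ + cos φ₁ sin δ cos θ = 0.173355, so φ₂ = 9.98°.
Then Δλ = atan2(-0.239034, 0.131090) = -1.069169 rad, from sin θ sin δ cos φ₁ over cos δ − sin φ₁ sin φ₂.
λ₂ = -9.56° + -61.26° = -70.82°.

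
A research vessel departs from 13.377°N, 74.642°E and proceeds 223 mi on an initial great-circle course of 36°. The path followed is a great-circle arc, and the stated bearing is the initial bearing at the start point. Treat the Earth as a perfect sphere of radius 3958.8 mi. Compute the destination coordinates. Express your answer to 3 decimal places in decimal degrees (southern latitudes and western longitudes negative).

The arc subtends δ = 223/3958.8 = 0.056330 rad at the centre.
Start latitude φ₁ = 0.233473 rad; initial bearing θ = 0.628319 rad.
Destination latitude: φ₂ = arcsin( sin φ₁ cos δ + cos φ₁ sin δ cos θ ) = arcsin(0.275303) = 15.980°.
Δλ = atan2( sin θ sin δ cos φ₁ , cos δ − sin φ₁ sin φ₂ ) = atan2(0.032195, 0.934721) = 0.034430 rad = 1.973°.
λ₂ = λ₁ + Δλ = 76.615°.

latitude 15.980°, longitude 76.615°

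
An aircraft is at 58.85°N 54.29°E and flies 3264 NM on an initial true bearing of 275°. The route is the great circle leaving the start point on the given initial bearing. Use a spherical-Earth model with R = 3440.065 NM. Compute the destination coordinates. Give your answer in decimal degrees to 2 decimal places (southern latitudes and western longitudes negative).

Angular distance δ = d/R = 3264 / 3440.065 = 0.948819 rad.
Start latitude φ₁ = 1.027126 rad; initial bearing θ = 4.799655 rad.
sin φ₂ = sin φ₁ cos δ + cos φ₁ sin δ cos θ = (0.855816)(0.582643) + (0.517280)(0.812728)(0.087156) = 0.535276
φ₂ = asin(0.535276) = 0.564835 rad = 32.36°.
Δλ = atan2( sin θ sin δ cos φ₁ , cos δ − sin φ₁ sin φ₂ ) = atan2(-0.418809, 0.124545) = -1.281745 rad = -73.44°.
λ₂ = λ₁ + Δλ = -19.15°.

latitude 32.36°, longitude -19.15°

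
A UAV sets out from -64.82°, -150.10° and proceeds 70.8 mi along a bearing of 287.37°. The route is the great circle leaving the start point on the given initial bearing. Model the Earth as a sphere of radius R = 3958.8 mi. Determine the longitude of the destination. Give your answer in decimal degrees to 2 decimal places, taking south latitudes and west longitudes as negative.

δ = 70.8/3958.8 = 0.017884 rad (1.0247°).
Start latitude φ₁ = -1.131322 rad; initial bearing θ = 5.015553 rad.
Applying the spherical law of cosines for sides, sin φ₂ = sin φ₁ cos δ + cos φ₁ sin δ cos θ = -0.902559, so φ₂ = -64.50°.
For the longitude increment, Δλ = atan2( sin θ sin δ cos φ₁, cos δ − sin φ₁ sin φ₂ ) = atan2(-0.007262, 0.183046) = -2.27°.
λ₂ = λ₁ + Δλ = -152.37°.

longitude -152.37°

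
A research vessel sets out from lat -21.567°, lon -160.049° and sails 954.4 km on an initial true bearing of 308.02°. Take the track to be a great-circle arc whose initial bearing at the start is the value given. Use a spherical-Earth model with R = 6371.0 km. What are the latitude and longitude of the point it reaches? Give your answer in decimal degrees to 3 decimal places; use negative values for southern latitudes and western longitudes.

δ = 954.4/6371 = 0.149804 rad (8.5831°).
With φ₁ = -21.567° = -0.376415 rad and θ = 308.02° = 5.375963 rad:
Applying the spherical law of cosines for sides, sin φ₂ = sin φ₁ cos δ + cos φ₁ sin δ cos θ = -0.277983, so φ₂ = -16.140°.
For the longitude increment, Δλ = atan2( sin θ sin δ cos φ₁, cos δ − sin φ₁ sin φ₂ ) = atan2(-0.109342, 0.886617) = -7.031°.
λ₂ = λ₁ + Δλ = -167.080°.

latitude -16.140°, longitude -167.080°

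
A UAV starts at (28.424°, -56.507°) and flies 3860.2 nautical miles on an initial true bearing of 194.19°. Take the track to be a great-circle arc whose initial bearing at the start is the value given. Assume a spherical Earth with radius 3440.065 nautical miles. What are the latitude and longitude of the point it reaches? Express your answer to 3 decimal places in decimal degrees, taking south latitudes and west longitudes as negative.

latitude -34.178°, longitude -71.992°

Angular distance δ = d/R = 3860.2 / 3440.065 = 1.122130 rad.
Converting: φ₁ = 0.496092 rad, θ = 3.389255 rad.
Applying the spherical law of cosines for sides, sin φ₂ = sin φ₁ cos δ + cos φ₁ sin δ cos θ = -0.561761, so φ₂ = -34.178°.
Δλ = atan2( sin θ sin δ cos φ₁ , cos δ − sin φ₁ sin φ₂ ) = atan2(-0.194249, 0.701158) = -0.270262 rad = -15.485°.
λ₂ = λ₁ + Δλ = -71.992°.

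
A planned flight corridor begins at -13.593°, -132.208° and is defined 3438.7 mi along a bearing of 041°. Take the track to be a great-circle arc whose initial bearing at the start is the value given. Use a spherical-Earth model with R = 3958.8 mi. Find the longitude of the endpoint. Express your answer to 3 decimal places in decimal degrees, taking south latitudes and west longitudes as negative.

Central angle δ = d/R = 0.868622 rad.
Start latitude φ₁ = -0.237243 rad; initial bearing θ = 0.715585 rad.
Applying the spherical law of cosines for sides, sin φ₂ = sin φ₁ cos δ + cos φ₁ sin δ cos θ = 0.408240, so φ₂ = 24.094°.
Then Δλ = atan2(0.486832, 0.741825) = 0.580765 rad, from sin θ sin δ cos φ₁ over cos δ − sin φ₁ sin φ₂.
Hence λ₂ = -132.208° + 33.275° = -98.933°.

longitude -98.933°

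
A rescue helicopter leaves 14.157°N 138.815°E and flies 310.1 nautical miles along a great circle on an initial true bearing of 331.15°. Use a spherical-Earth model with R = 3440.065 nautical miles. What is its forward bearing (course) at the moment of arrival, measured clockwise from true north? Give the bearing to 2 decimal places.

δ = 310.1/3440.065 = 0.090144 rad (5.1649°).
Converting: φ₁ = 0.247086 rad, θ = 5.779658 rad.
sin φ₂ = sin φ₁ cos δ + cos φ₁ sin δ cos θ = (0.244580)(0.995940) + (0.969629)(0.090022)(0.875886) = 0.320041
φ₂ = asin(0.320041) = 0.325772 rad = 18.665°.
Then Δλ = atan2(-0.042118, 0.917664) = -0.045865 rad, from sin θ sin δ cos φ₁ over cos δ − sin φ₁ sin φ₂.
Hence λ₂ = 138.815° + -2.628° = 136.187°.
The forward bearing on arrival equals the back-azimuth from the destination plus 180°.
Back-azimuth from P₂ (18.67°, 136.19°) to P₁ (14.16°, 138.81°), with Δλ' = λ₁ − λ₂ = 2.63°: atan2( sin Δλ' cos φ₁ , cos φ₂ sin φ₁ − sin φ₂ cos φ₁ cos Δλ' ) = 150.41°.
Final bearing = (150.41° + 180°) mod 360° = 330.41°.

final bearing 330.41°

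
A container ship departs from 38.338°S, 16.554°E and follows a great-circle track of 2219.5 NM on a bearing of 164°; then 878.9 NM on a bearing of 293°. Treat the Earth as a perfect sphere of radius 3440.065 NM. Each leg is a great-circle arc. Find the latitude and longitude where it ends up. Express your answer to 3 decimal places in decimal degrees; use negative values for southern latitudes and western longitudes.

latitude -62.509°, longitude 18.016°

Apply the spherical direct solution leg by leg, carrying full precision between legs.
Leg 1: from (-38.338°, 16.554°), δ = 2219.5/3440.065 = 0.645191 rad, θ = 164° → φ = -71.626°, λ = 48.278°.
Leg 2: from (-71.626°, 48.278°), δ = 878.9/3440.065 = 0.255489 rad, θ = 293° → φ = -62.509°, λ = 18.016°.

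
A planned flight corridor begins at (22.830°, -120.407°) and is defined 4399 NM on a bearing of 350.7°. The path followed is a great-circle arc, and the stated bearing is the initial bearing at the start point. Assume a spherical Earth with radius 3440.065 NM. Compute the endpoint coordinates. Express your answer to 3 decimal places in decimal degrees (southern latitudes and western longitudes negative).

δ = 4399/3440.065 = 1.278755 rad (73.2673°).
Start latitude φ₁ = 0.398459 rad; initial bearing θ = 6.120870 rad.
sin φ₂ = sin φ₁ cos δ + cos φ₁ sin δ cos θ = (0.387998)(0.287908) + (0.921660)(0.957658)(0.986856) = 0.982741
φ₂ = asin(0.982741) = 1.384740 rad = 79.340°.
For the longitude increment, Δλ = atan2( sin θ sin δ cos φ₁, cos δ − sin φ₁ sin φ₂ ) = atan2(-0.142637, -0.093394) = -123.215°.
λ₂ = -120.407° + -123.215° = -243.622°, normalized to (−180°, 180°] → 116.378°.

latitude 79.340°, longitude 116.378°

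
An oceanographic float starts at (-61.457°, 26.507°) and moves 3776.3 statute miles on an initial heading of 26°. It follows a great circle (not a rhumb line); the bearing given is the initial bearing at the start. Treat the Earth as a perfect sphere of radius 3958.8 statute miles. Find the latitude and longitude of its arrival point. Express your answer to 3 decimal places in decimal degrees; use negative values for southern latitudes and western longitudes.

latitude -9.085°, longitude 47.737°

Central angle δ = d/R = 0.953900 rad.
Start latitude φ₁ = -1.072627 rad; initial bearing θ = 0.453786 rad.
Destination latitude: φ₂ = arcsin( sin φ₁ cos δ + cos φ₁ sin δ cos θ ) = arcsin(-0.157893) = -9.085°.
Δλ = atan2( sin θ sin δ cos φ₁ , cos δ − sin φ₁ sin φ₂ ) = atan2(0.170853, 0.439804) = 0.370533 rad = 21.230°.
λ₂ = 26.507° + 21.230° = 47.737°.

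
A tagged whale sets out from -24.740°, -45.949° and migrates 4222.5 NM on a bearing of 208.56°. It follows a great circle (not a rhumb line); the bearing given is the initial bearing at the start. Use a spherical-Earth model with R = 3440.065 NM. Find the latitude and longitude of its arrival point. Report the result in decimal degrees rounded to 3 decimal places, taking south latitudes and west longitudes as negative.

Central angle δ = d/R = 1.227448 rad.
Start latitude φ₁ = -0.431794 rad; initial bearing θ = 3.640059 rad.
Applying the spherical law of cosines for sides, sin φ₂ = sin φ₁ cos δ + cos φ₁ sin δ cos θ = -0.892027, so φ₂ = -63.129°.
For the longitude increment, Δλ = atan2( sin θ sin δ cos φ₁, cos δ − sin φ₁ sin φ₂ ) = atan2(-0.408856, -0.036672) = -95.125°.
Hence λ₂ = -45.949° + -95.125° = -141.074°.

latitude -63.129°, longitude -141.074°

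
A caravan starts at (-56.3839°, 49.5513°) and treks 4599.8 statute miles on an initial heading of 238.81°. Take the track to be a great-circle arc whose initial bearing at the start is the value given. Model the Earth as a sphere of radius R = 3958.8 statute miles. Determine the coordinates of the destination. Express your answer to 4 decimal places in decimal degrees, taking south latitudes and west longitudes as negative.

latitude -36.4533°, longitude -53.0595°

δ = 4599.8/3958.8 = 1.161918 rad (66.5730°).
Start latitude φ₁ = -0.984085 rad; initial bearing θ = 4.168021 rad.
Destination latitude: φ₂ = arcsin( sin φ₁ cos δ + cos φ₁ sin δ cos θ ) = arcsin(-0.594168) = -36.4533°.
For the longitude increment, Δλ = atan2( sin θ sin δ cos φ₁, cos δ − sin φ₁ sin φ₂ ) = atan2(-0.434561, -0.097222) = -102.6108°.
λ₂ = λ₁ + Δλ = -53.0595°.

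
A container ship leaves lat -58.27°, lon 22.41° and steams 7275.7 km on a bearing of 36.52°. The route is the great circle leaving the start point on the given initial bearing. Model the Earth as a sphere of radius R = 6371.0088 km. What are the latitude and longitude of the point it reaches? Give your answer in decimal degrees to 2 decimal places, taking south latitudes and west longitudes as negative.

latitude 1.76°, longitude 55.19°

δ = 7275.7/6371.0088 = 1.142001 rad (65.4319°).
With φ₁ = -58.27° = -1.017003 rad and θ = 36.52° = 0.637394 rad:
Destination latitude: φ₂ = arcsin( sin φ₁ cos δ + cos φ₁ sin δ cos θ ) = arcsin(0.030757) = 1.76°.
For the longitude increment, Δλ = atan2( sin θ sin δ cos φ₁, cos δ − sin φ₁ sin φ₂ ) = atan2(0.284641, 0.441935) = 32.78°.
Hence λ₂ = 22.41° + 32.78° = 55.19°.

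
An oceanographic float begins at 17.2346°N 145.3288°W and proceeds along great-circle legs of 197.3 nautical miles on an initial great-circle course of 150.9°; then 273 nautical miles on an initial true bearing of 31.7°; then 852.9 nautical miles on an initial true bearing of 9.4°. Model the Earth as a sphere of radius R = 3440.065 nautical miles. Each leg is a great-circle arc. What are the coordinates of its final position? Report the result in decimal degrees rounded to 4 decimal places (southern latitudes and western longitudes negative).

Apply the spherical direct solution leg by leg, carrying full precision between legs.
Leg 1: from (17.2346°, -145.3288°), δ = 197.3/3440.065 = 0.057354 rad, θ = 150.9° → φ = 14.3568°, λ = -143.6798°.
Leg 2: from (14.3568°, -143.6798°), δ = 273/3440.065 = 0.079359 rad, θ = 31.7° → φ = 18.2113°, λ = -141.1664°.
Leg 3: from (18.2113°, -141.1664°), δ = 852.9/3440.065 = 0.247931 rad, θ = 9.4° → φ = 32.2045°, λ = -138.4514°.

latitude 32.2045°, longitude -138.4514°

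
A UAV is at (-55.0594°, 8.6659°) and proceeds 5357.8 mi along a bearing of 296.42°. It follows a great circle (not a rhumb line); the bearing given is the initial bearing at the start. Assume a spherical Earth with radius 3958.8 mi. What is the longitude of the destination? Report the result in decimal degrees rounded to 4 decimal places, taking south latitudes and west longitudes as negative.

longitude -52.5871°

The arc subtends δ = 5357.8/3958.8 = 1.353390 rad at the centre.
Start latitude φ₁ = -0.960968 rad; initial bearing θ = 5.173505 rad.
Destination latitude: φ₂ = arcsin( sin φ₁ cos δ + cos φ₁ sin δ cos θ ) = arcsin(0.072017) = 4.1299°.
Δλ = atan2( sin θ sin δ cos φ₁ , cos δ − sin φ₁ sin φ₂ ) = atan2(-0.500835, 0.274734) = -1.069066 rad = -61.2530°.
λ₂ = λ₁ + Δλ = -52.5871°.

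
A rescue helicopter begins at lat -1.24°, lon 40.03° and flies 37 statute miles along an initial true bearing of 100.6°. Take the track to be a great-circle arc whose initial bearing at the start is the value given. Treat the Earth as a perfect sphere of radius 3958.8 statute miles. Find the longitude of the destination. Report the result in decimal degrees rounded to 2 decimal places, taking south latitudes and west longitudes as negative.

longitude 40.56°

Central angle δ = d/R = 0.009346 rad.
Converting: φ₁ = -0.021642 rad, θ = 1.755801 rad.
Applying the spherical law of cosines for sides, sin φ₂ = sin φ₁ cos δ + cos φ₁ sin δ cos θ = -0.023358, so φ₂ = -1.34°.
For the longitude increment, Δλ = atan2( sin θ sin δ cos φ₁, cos δ − sin φ₁ sin φ₂ ) = atan2(0.009184, 0.999451) = 0.53°.
λ₂ = 40.03° + 0.53° = 40.56°.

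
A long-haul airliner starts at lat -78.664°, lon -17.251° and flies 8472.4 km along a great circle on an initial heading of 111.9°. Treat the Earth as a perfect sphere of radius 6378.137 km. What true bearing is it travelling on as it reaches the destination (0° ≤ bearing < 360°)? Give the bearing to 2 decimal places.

Central angle δ = d/R = 1.328350 rad.
Converting: φ₁ = -1.372946 rad, θ = 1.953023 rad.
Applying the spherical law of cosines for sides, sin φ₂ = sin φ₁ cos δ + cos φ₁ sin δ cos θ = -0.306565, so φ₂ = -17.852°.
For the longitude increment, Δλ = atan2( sin θ sin δ cos φ₁, cos δ − sin φ₁ sin φ₂ ) = atan2(0.177044, -0.060507) = 108.868°.
λ₂ = -17.251° + 108.868° = 91.617°.
The forward bearing on arrival equals the back-azimuth from the destination plus 180°.
Back-azimuth from P₂ (-17.85°, 91.62°) to P₁ (-78.66°, -17.25°), with Δλ' = λ₁ − λ₂ = -108.87°: atan2( sin Δλ' cos φ₁ , cos φ₂ sin φ₁ − sin φ₂ cos φ₁ cos Δλ' ) = 191.05°.
Final bearing = (191.05° + 180°) mod 360° = 11.05°.

final bearing 11.05°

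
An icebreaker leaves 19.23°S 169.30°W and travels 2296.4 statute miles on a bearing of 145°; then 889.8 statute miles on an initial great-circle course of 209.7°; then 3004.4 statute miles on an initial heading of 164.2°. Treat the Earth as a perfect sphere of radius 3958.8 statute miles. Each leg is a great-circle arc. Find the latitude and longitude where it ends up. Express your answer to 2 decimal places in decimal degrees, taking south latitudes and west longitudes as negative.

Apply the spherical direct solution leg by leg, carrying full precision between legs.
Leg 1: from (-19.23°, -169.30°), δ = 2296.4/3958.8 = 0.580075 rad, θ = 145° → φ = -44.38°, λ = -143.21°.
Leg 2: from (-44.38°, -143.21°), δ = 889.8/3958.8 = 0.224765 rad, θ = 209.7° → φ = -55.10°, λ = -154.34°.
Leg 3: from (-55.10°, -154.34°), δ = 3004.4/3958.8 = 0.758917 rad, θ = 164.2° → φ = -76.89°, λ = -30.00°.

latitude -76.89°, longitude -30.00°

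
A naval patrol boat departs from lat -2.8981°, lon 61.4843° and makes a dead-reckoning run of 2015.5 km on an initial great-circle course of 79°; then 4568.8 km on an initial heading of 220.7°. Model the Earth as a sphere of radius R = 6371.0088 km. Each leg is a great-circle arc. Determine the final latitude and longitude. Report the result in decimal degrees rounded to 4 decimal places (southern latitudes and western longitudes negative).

Apply the spherical direct solution leg by leg, carrying full precision between legs.
Leg 1: from (-2.8981°, 61.4843°), δ = 2015.5/6371.0088 = 0.316355 rad, θ = 79° → φ = 0.6437°, λ = 79.2670°.
Leg 2: from (0.6437°, 79.2670°), δ = 4568.8/6371.0088 = 0.717123 rad, θ = 220.7° → φ = -29.3249°, λ = 49.8237°.

latitude -29.3249°, longitude 49.8237°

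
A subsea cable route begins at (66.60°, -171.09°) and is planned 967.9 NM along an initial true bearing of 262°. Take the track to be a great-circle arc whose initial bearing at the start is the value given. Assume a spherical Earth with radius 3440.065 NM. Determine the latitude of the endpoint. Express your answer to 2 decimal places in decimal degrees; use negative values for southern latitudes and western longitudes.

Central angle δ = d/R = 0.281361 rad.
Converting: φ₁ = 1.162389 rad, θ = 4.572763 rad.
sin φ₂ = sin φ₁ cos δ + cos φ₁ sin δ cos θ = (0.917755)(0.960678) + (0.397148)(0.277663)(-0.139173) = 0.866320
φ₂ = asin(0.866320) = 1.047787 rad = 60.03°.
For the longitude increment, Δλ = atan2( sin θ sin δ cos φ₁, cos δ − sin φ₁ sin φ₂ ) = atan2(-0.109200, 0.165609) = -33.40°.
λ₂ = -171.09° + -33.40° = -204.49°, normalized to (−180°, 180°] → 155.51°.

latitude 60.03°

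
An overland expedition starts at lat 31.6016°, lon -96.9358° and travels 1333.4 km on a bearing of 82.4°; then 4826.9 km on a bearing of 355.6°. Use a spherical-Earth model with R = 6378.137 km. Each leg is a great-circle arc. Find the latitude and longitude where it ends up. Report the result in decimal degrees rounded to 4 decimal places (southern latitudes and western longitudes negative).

Apply the spherical direct solution leg by leg, carrying full precision between legs.
Leg 1: from (31.6016°, -96.9358°), δ = 1333.4/6378.137 = 0.209058 rad, θ = 82.4° → φ = 32.4103°, λ = -82.8325°.
Leg 2: from (32.4103°, -82.8325°), δ = 4826.9/6378.137 = 0.756788 rad, θ = 355.6° → φ = 75.3782°, λ = -94.8765°.

latitude 75.3782°, longitude -94.8765°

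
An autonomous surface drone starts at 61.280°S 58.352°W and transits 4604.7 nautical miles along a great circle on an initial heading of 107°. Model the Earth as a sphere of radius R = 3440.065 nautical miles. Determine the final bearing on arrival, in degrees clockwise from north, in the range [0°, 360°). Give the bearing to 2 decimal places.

δ = 4604.7/3440.065 = 1.338550 rad (76.6933°).
With φ₁ = -61.280° = -1.069538 rad and θ = 107° = 1.867502 rad:
Applying the spherical law of cosines for sides, sin φ₂ = sin φ₁ cos δ + cos φ₁ sin δ cos θ = -0.338570, so φ₂ = -19.790°.
Δλ = atan2( sin θ sin δ cos φ₁ , cos δ − sin φ₁ sin φ₂ ) = atan2(0.447195, -0.066755) = 1.718977 rad = 98.490°.
Hence λ₂ = -58.352° + 98.490° = 40.138°.
The forward bearing on arrival equals the back-azimuth from the destination plus 180°.
Back-azimuth from P₂ (-19.79°, 40.14°) to P₁ (-61.28°, -58.35°), with Δλ' = λ₁ − λ₂ = -98.49°: atan2( sin Δλ' cos φ₁ , cos φ₂ sin φ₁ − sin φ₂ cos φ₁ cos Δλ' ) = 209.23°.
Final bearing = (209.23° + 180°) mod 360° = 29.23°.

final bearing 29.23°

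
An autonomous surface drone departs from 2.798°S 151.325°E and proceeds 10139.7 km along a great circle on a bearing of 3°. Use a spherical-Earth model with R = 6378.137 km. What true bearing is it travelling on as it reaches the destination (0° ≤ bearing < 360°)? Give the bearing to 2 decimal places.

Central angle δ = d/R = 1.589759 rad.
Start latitude φ₁ = -0.048834 rad; initial bearing θ = 0.052360 rad.
Destination latitude: φ₂ = arcsin( sin φ₁ cos δ + cos φ₁ sin δ cos θ ) = arcsin(0.998185) = 86.548°.
For the longitude increment, Δλ = atan2( sin θ sin δ cos φ₁, cos δ − sin φ₁ sin φ₂ ) = atan2(0.052264, 0.029765) = 60.338°.
λ₂ = 151.325° + 60.338° = 211.663°, normalized to (−180°, 180°] → -148.337°.
The forward bearing on arrival equals the back-azimuth from the destination plus 180°.
Back-azimuth from P₂ (86.55°, -148.34°) to P₁ (-2.80°, 151.32°), with Δλ' = λ₁ − λ₂ = 299.66°: atan2( sin Δλ' cos φ₁ , cos φ₂ sin φ₁ − sin φ₂ cos φ₁ cos Δλ' ) = 240.24°.
Final bearing = (240.24° + 180°) mod 360° = 60.24°.

final bearing 60.24°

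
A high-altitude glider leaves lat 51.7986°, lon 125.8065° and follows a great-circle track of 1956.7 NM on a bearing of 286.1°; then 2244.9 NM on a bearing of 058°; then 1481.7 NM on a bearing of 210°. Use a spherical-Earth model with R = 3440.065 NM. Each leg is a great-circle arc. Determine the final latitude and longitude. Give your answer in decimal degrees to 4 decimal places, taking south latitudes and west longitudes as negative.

Apply the spherical direct solution leg by leg, carrying full precision between legs.
Leg 1: from (51.7986°, 125.8065°), δ = 1956.7/3440.065 = 0.568797 rad, θ = 286.1° → φ = 48.9802°, λ = 73.7629°.
Leg 2: from (48.9802°, 73.7629°), δ = 2244.9/3440.065 = 0.652575 rad, θ = 58° → φ = 54.1593°, λ = 135.3423°.
Leg 3: from (54.1593°, 135.3423°), δ = 1481.7/3440.065 = 0.430719 rad, θ = 210° → φ = 31.6606°, λ = 121.1448°.

latitude 31.6606°, longitude 121.1448°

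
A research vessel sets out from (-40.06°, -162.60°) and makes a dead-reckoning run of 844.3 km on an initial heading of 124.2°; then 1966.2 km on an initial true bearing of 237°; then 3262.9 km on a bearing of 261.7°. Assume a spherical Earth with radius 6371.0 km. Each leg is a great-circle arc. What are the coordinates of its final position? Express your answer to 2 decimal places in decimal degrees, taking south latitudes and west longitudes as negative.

Apply the spherical direct solution leg by leg, carrying full precision between legs.
Leg 1: from (-40.06°, -162.60°), δ = 844.3/6371 = 0.132522 rad, θ = 124.2° → φ = -44.01°, λ = -153.86°.
Leg 2: from (-44.01°, -153.86°), δ = 1966.2/6371 = 0.308617 rad, θ = 237° → φ = -51.35°, λ = -177.93°.
Leg 3: from (-51.35°, -177.93°), δ = 3262.9/6371 = 0.512149 rad, θ = 261.7° → φ = -46.46°, λ = 137.32°.

latitude -46.46°, longitude 137.32°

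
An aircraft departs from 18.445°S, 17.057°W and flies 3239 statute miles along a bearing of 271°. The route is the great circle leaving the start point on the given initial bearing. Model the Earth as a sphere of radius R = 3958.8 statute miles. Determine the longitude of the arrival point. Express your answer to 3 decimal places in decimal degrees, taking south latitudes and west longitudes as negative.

δ = 3239/3958.8 = 0.818177 rad (46.8781°).
Start latitude φ₁ = -0.321926 rad; initial bearing θ = 4.729842 rad.
Applying the spherical law of cosines for sides, sin φ₂ = sin φ₁ cos δ + cos φ₁ sin δ cos θ = -0.204188, so φ₂ = -11.782°.
Δλ = atan2( sin θ sin δ cos φ₁ , cos δ − sin φ₁ sin φ₂ ) = atan2(-0.692299, 0.618949) = -0.841279 rad = -48.202°.
Hence λ₂ = -17.057° + -48.202° = -65.259°.

longitude -65.259°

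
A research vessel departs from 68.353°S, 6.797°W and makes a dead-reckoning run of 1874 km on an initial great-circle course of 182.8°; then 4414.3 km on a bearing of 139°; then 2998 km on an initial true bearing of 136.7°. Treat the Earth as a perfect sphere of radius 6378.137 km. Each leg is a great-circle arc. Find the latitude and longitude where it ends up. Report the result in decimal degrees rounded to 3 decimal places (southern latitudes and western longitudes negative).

Apply the spherical direct solution leg by leg, carrying full precision between legs.
Leg 1: from (-68.353°, -6.797°), δ = 1874/6378.137 = 0.293816 rad, θ = 182.8° → φ = -85.101°, λ = -16.333°.
Leg 2: from (-85.101°, -16.333°), δ = 4414.3/6378.137 = 0.692099 rad, θ = 139° → φ = -53.923°, λ = 118.354°.
Leg 3: from (-53.923°, 118.354°), δ = 2998/6378.137 = 0.470043 rad, θ = 136.7° → φ = -66.160°, λ = 168.576°.

latitude -66.160°, longitude 168.576°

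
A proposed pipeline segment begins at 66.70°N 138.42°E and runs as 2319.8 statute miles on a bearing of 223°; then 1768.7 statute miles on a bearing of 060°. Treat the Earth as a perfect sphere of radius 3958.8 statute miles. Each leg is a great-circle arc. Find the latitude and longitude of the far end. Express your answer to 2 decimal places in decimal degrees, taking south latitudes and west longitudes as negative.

Apply the spherical direct solution leg by leg, carrying full precision between legs.
Leg 1: from (66.70°, 138.42°), δ = 2319.8/3958.8 = 0.585986 rad, θ = 223° → φ = 37.25°, λ = 110.14°.
Leg 2: from (37.25°, 110.14°), δ = 1768.7/3958.8 = 0.446777 rad, θ = 60° → φ = 45.87°, λ = 142.65°.

latitude 45.87°, longitude 142.65°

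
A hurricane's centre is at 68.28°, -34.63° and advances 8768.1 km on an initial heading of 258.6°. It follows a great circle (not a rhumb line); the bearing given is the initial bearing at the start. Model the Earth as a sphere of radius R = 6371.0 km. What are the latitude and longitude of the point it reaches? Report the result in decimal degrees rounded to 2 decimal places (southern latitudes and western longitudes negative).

Angular distance δ = d/R = 8768.1 / 6371 = 1.376252 rad.
Converting: φ₁ = 1.191711 rad, θ = 4.513421 rad.
Destination latitude: φ₂ = arcsin( sin φ₁ cos δ + cos φ₁ sin δ cos θ ) = arcsin(0.107827) = 6.19°.
Δλ = atan2( sin θ sin δ cos φ₁ , cos δ − sin φ₁ sin φ₂ ) = atan2(-0.355927, 0.093148) = -1.314832 rad = -75.33°.
λ₂ = -34.63° + -75.33° = -109.96°.

latitude 6.19°, longitude -109.96°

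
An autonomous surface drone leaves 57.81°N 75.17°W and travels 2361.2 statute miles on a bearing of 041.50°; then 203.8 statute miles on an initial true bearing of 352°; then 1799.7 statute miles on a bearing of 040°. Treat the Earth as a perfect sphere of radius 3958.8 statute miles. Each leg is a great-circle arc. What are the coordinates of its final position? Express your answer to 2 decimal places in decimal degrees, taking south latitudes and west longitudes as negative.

Apply the spherical direct solution leg by leg, carrying full precision between legs.
Leg 1: from (57.81°, -75.17°), δ = 2361.2/3958.8 = 0.596443 rad, θ = 41.5° → φ = 67.56°, λ = 2.01°.
Leg 2: from (67.56°, 2.01°), δ = 203.8/3958.8 = 0.051480 rad, θ = 352° → φ = 70.48°, λ = 0.78°.
Leg 3: from (70.48°, 0.78°), δ = 1799.7/3958.8 = 0.454607 rad, θ = 40° → φ = 73.58°, λ = 94.18°.

latitude 73.58°, longitude 94.18°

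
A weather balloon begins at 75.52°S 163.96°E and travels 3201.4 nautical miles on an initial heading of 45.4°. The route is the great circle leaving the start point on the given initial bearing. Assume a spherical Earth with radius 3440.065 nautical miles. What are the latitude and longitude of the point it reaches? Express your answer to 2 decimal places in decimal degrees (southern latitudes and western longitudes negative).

latitude -25.95°, longitude -156.62°

Central angle δ = d/R = 0.930622 rad.
With φ₁ = -75.52° = -1.318073 rad and θ = 45.4° = 0.792379 rad:
sin φ₂ = sin φ₁ cos δ + cos φ₁ sin δ cos θ = (-0.968235)(0.597335) + (0.250042)(0.801992)(0.702153) = -0.437557
φ₂ = asin(-0.437557) = -0.452880 rad = -25.95°.
Then Δλ = atan2(0.142784, 0.173677) = 0.688085 rad, from sin θ sin δ cos φ₁ over cos δ − sin φ₁ sin φ₂.
λ₂ = 163.96° + 39.42° = 203.38°, normalized to (−180°, 180°] → -156.62°.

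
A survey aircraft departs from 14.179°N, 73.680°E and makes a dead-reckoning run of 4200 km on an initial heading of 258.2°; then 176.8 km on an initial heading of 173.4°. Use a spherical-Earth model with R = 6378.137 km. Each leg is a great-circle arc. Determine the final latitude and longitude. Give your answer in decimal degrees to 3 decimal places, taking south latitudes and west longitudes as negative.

Apply the spherical direct solution leg by leg, carrying full precision between legs.
Leg 1: from (14.179°, 73.680°), δ = 4200/6378.137 = 0.658499 rad, θ = 258.2° → φ = 4.152°, λ = 36.769°.
Leg 2: from (4.152°, 36.769°), δ = 176.8/6378.137 = 0.027720 rad, θ = 173.4° → φ = 2.575°, λ = 36.952°.

latitude 2.575°, longitude 36.952°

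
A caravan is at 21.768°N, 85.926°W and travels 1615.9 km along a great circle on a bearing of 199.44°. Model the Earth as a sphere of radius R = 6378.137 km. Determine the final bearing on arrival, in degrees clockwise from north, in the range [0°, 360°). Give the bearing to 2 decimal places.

The arc subtends δ = 1615.9/6378.137 = 0.253350 rad at the centre.
Start latitude φ₁ = 0.379923 rad; initial bearing θ = 3.480885 rad.
Destination latitude: φ₂ = arcsin( sin φ₁ cos δ + cos φ₁ sin δ cos θ ) = arcsin(0.139506) = 8.019°.
Then Δλ = atan2(-0.077472, 0.916342) = -0.084344 rad, from sin θ sin δ cos φ₁ over cos δ − sin φ₁ sin φ₂.
λ₂ = -85.926° + -4.833° = -90.759°.
The forward bearing on arrival equals the back-azimuth from the destination plus 180°.
Back-azimuth from P₂ (8.02°, -90.76°) to P₁ (21.77°, -85.93°), with Δλ' = λ₁ − λ₂ = 4.83°: atan2( sin Δλ' cos φ₁ , cos φ₂ sin φ₁ − sin φ₂ cos φ₁ cos Δλ' ) = 18.19°.
Final bearing = (18.19° + 180°) mod 360° = 198.19°.

final bearing 198.19°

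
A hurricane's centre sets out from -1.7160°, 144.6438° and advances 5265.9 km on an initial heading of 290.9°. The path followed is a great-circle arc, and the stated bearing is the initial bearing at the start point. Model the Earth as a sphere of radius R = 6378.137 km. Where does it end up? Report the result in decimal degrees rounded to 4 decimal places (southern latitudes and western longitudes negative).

latitude 13.9908°, longitude 99.6038°

δ = 5265.9/6378.137 = 0.825617 rad (47.3044°).
With φ₁ = -1.7160° = -0.029950 rad and θ = 290.9° = 5.077163 rad:
sin φ₂ = sin φ₁ cos δ + cos φ₁ sin δ cos θ = (-0.029945)(0.678103) + (0.999552)(0.734966)(0.356738) = 0.241767
φ₂ = asin(0.241767) = 0.244186 rad = 13.9908°.
Then Δλ = atan2(-0.686301, 0.685343) = -0.786096 rad, from sin θ sin δ cos φ₁ over cos δ − sin φ₁ sin φ₂.
λ₂ = 144.6438° + -45.0400° = 99.6038°.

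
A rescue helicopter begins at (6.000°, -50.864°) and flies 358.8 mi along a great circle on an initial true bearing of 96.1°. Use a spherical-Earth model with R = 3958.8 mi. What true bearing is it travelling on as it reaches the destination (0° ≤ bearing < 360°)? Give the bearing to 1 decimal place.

Central angle δ = d/R = 0.090634 rad.
Converting: φ₁ = 0.104720 rad, θ = 1.677261 rad.
Applying the spherical law of cosines for sides, sin φ₂ = sin φ₁ cos δ + cos φ₁ sin δ cos θ = 0.094534, so φ₂ = 5.425°.
Then Δλ = atan2(0.089504, 0.986014) = 0.090525 rad, from sin θ sin δ cos φ₁ over cos δ − sin φ₁ sin φ₂.
λ₂ = λ₁ + Δλ = -45.677°.
The forward bearing on arrival equals the back-azimuth from the destination plus 180°.
Back-azimuth from P₂ (5.4°, -45.7°) to P₁ (6.0°, -50.9°), with Δλ' = λ₁ − λ₂ = -5.2°: atan2( sin Δλ' cos φ₁ , cos φ₂ sin φ₁ − sin φ₂ cos φ₁ cos Δλ' ) = 276.6°.
Final bearing = (276.6° + 180°) mod 360° = 96.6°.

final bearing 96.6°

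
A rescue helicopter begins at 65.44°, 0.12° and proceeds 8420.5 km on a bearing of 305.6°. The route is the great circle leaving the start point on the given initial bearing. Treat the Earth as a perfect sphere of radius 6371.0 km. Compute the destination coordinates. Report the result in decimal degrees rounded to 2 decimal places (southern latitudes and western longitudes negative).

latitude 27.30°, longitude -117.40°

Angular distance δ = d/R = 8420.5 / 6371 = 1.321692 rad.
Converting: φ₁ = 1.142143 rad, θ = 5.333726 rad.
Applying the spherical law of cosines for sides, sin φ₂ = sin φ₁ cos δ + cos φ₁ sin δ cos θ = 0.458720, so φ₂ = 27.30°.
Then Δλ = atan2(-0.327530, -0.170682) = -2.051195 rad, from sin θ sin δ cos φ₁ over cos δ − sin φ₁ sin φ₂.
λ₂ = λ₁ + Δλ = -117.40°.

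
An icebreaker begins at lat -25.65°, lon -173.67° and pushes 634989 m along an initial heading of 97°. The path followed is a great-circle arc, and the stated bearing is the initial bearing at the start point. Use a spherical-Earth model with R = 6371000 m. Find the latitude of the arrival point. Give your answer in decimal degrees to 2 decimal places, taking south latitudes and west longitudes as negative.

latitude -26.21°

Central angle δ = d/R = 0.099669 rad.
Converting: φ₁ = -0.447677 rad, θ = 1.692969 rad.
Applying the spherical law of cosines for sides, sin φ₂ = sin φ₁ cos δ + cos φ₁ sin δ cos θ = -0.441656, so φ₂ = -26.21°.
Then Δλ = atan2(0.089030, 0.803857) = 0.110303 rad, from sin θ sin δ cos φ₁ over cos δ − sin φ₁ sin φ₂.
λ₂ = -173.67° + 6.32° = -167.35°.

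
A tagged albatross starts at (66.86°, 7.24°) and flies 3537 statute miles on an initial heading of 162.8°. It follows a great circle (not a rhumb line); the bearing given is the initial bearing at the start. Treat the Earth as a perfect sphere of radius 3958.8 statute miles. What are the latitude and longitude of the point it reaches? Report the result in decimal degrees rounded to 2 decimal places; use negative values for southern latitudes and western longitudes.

Angular distance δ = d/R = 3537 / 3958.8 = 0.893453 rad.
Converting: φ₁ = 1.166927 rad, θ = 2.841396 rad.
Applying the spherical law of cosines for sides, sin φ₂ = sin φ₁ cos δ + cos φ₁ sin δ cos θ = 0.283773, so φ₂ = 16.49°.
For the longitude increment, Δλ = atan2( sin θ sin δ cos φ₁, cos δ − sin φ₁ sin φ₂ ) = atan2(0.090553, 0.365782) = 13.90°.
λ₂ = λ₁ + Δλ = 21.14°.

latitude 16.49°, longitude 21.14°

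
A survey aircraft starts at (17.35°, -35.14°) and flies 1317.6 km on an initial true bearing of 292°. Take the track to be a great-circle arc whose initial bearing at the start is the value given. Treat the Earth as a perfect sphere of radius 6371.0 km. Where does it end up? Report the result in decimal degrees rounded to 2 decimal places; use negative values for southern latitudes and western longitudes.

Central angle δ = d/R = 0.206812 rad.
With φ₁ = 17.35° = 0.302815 rad and θ = 292° = 5.096361 rad:
Applying the spherical law of cosines for sides, sin φ₂ = sin φ₁ cos δ + cos φ₁ sin δ cos θ = 0.365275, so φ₂ = 21.42°.
Δλ = atan2( sin θ sin δ cos φ₁ , cos δ − sin φ₁ sin φ₂ ) = atan2(-0.181726, 0.869762) = -0.205975 rad = -11.80°.
Hence λ₂ = -35.14° + -11.80° = -46.94°.

latitude 21.42°, longitude -46.94°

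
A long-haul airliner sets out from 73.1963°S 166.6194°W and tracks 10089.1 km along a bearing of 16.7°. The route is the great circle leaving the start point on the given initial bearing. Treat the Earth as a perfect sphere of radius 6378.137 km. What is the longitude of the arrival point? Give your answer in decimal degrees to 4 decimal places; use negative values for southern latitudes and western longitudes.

Angular distance δ = d/R = 10089.1 / 6378.137 = 1.581826 rad.
Converting: φ₁ = -1.277516 rad, θ = 0.291470 rad.
Destination latitude: φ₂ = arcsin( sin φ₁ cos δ + cos φ₁ sin δ cos θ ) = arcsin(0.287442) = 16.7048°.
For the longitude increment, Δλ = atan2( sin θ sin δ cos φ₁, cos δ − sin φ₁ sin φ₂ ) = atan2(0.083069, 0.264139) = 17.4578°.
λ₂ = -166.6194° + 17.4578° = -149.1616°.

longitude -149.1616°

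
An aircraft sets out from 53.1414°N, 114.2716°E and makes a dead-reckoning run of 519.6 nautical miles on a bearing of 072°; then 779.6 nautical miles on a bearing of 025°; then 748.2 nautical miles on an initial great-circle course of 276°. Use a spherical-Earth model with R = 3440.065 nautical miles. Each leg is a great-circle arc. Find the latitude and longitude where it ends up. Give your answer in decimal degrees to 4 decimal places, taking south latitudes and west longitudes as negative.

Apply the spherical direct solution leg by leg, carrying full precision between legs.
Leg 1: from (53.1414°, 114.2716°), δ = 519.6/3440.065 = 0.151044 rad, θ = 72° → φ = 54.9748°, λ = 128.7101°.
Leg 2: from (54.9748°, 128.7101°), δ = 779.6/3440.065 = 0.226624 rad, θ = 25° → φ = 66.1824°, λ = 142.3102°.
Leg 3: from (66.1824°, 142.3102°), δ = 748.2/3440.065 = 0.217496 rad, θ = 276° → φ = 64.4743°, λ = 112.4415°.

latitude 64.4743°, longitude 112.4415°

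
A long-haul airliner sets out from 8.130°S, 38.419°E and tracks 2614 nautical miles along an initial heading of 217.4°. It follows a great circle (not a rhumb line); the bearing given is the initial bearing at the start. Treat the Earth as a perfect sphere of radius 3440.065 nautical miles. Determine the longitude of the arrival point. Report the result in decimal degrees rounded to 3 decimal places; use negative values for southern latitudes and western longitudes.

longitude 5.256°

The arc subtends δ = 2614/3440.065 = 0.759869 rad at the centre.
Start latitude φ₁ = -0.141895 rad; initial bearing θ = 3.794346 rad.
Destination latitude: φ₂ = arcsin( sin φ₁ cos δ + cos φ₁ sin δ cos θ ) = arcsin(-0.644233) = -40.108°.
Then Δλ = atan2(-0.414172, 0.633819) = -0.578800 rad, from sin θ sin δ cos φ₁ over cos δ − sin φ₁ sin φ₂.
Hence λ₂ = 38.419° + -33.163° = 5.256°.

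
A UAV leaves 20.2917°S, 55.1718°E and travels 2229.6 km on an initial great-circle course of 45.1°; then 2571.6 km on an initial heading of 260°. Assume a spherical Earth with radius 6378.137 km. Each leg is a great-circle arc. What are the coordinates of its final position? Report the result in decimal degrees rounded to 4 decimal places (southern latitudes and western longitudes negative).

Apply the spherical direct solution leg by leg, carrying full precision between legs.
Leg 1: from (-20.2917°, 55.1718°), δ = 2229.6/6378.137 = 0.349569 rad, θ = 45.1° → φ = -5.6858°, λ = 69.2828°.
Leg 2: from (-5.6858°, 69.2828°), δ = 2571.6/6378.137 = 0.403190 rad, θ = 260° → φ = -9.1445°, λ = 46.2432°.

latitude -9.1445°, longitude 46.2432°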